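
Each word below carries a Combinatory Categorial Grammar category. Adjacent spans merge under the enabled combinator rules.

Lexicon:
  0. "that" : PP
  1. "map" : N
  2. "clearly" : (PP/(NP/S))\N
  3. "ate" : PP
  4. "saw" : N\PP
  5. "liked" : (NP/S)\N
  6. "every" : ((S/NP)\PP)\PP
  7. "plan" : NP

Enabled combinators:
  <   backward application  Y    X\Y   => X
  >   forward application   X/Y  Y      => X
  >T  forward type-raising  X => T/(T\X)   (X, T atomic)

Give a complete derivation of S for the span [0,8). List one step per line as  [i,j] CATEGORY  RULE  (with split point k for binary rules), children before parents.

[0,8] S   >
  [0,7] S/NP   <
    [0,1] "that" : PP
    [1,7] (S/NP)\PP   <
      [1,6] PP   >
        [1,3] PP/(NP/S)   <
          [1,2] "map" : N
          [2,3] "clearly" : (PP/(NP/S))\N
        [3,6] NP/S   <
          [3,5] N   >
            [3,4] N/(N\PP)   >T
              [3,4] "ate" : PP
            [4,5] "saw" : N\PP
          [5,6] "liked" : (NP/S)\N
      [6,7] "every" : ((S/NP)\PP)\PP
  [7,8] "plan" : NP

[0,1] PP  lex  "that"
[1,2] N  lex  "map"
[2,3] (PP/(NP/S))\N  lex  "clearly"
[1,3] PP/(NP/S)  <  k=2
[3,4] PP  lex  "ate"
[3,4] N/(N\PP)  >T
[4,5] N\PP  lex  "saw"
[3,5] N  >  k=4
[5,6] (NP/S)\N  lex  "liked"
[3,6] NP/S  <  k=5
[1,6] PP  >  k=3
[6,7] ((S/NP)\PP)\PP  lex  "every"
[1,7] (S/NP)\PP  <  k=6
[0,7] S/NP  <  k=1
[7,8] NP  lex  "plan"
[0,8] S  >  k=7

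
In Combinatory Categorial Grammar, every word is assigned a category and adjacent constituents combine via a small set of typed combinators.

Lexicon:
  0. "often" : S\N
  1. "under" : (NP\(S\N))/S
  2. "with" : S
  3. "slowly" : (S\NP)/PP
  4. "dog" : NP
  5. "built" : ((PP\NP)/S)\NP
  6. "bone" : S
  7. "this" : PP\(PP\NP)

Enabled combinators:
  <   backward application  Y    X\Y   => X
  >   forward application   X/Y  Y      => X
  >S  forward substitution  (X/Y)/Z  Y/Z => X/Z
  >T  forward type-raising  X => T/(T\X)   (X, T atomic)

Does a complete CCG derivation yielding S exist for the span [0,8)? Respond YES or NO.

YES

[0,8] S   <
  [0,3] NP   <
    [0,1] "often" : S\N
    [1,3] NP\(S\N)   >
      [1,2] "under" : (NP\(S\N))/S
      [2,3] "with" : S
  [3,8] S\NP   >
    [3,4] "slowly" : (S\NP)/PP
    [4,8] PP   <
      [4,7] PP\NP   >
        [4,6] (PP\NP)/S   <
          [4,5] "dog" : NP
          [5,6] "built" : ((PP\NP)/S)\NP
        [6,7] "bone" : S
      [7,8] "this" : PP\(PP\NP)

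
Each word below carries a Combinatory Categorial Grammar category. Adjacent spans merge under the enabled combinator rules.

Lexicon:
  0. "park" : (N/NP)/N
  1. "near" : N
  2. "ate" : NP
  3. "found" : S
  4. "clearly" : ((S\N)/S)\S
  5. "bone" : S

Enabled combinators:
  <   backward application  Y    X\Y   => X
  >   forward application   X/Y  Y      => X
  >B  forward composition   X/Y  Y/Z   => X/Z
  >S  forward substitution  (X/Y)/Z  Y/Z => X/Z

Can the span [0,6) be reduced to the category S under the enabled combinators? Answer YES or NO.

YES

[0,6] S   <
  [0,3] N   >
    [0,2] N/NP   >
      [0,1] "park" : (N/NP)/N
      [1,2] "near" : N
    [2,3] "ate" : NP
  [3,6] S\N   >
    [3,5] (S\N)/S   <
      [3,4] "found" : S
      [4,5] "clearly" : ((S\N)/S)\S
    [5,6] "bone" : S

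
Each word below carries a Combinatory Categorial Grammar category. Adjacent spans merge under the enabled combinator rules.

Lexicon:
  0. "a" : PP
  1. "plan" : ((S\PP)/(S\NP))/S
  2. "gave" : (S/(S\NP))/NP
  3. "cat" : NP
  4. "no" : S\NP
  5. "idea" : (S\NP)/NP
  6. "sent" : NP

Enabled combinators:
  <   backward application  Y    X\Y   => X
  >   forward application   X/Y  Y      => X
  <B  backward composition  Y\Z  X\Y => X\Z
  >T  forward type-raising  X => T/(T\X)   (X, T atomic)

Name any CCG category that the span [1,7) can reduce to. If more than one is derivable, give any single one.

S\PP

[0,7] S   <
  [0,1] "a" : PP
  [1,7] S\PP   >
    [1,5] (S\PP)/(S\NP)   >
      [1,2] "plan" : ((S\PP)/(S\NP))/S
      [2,5] S   >
        [2,4] S/(S\NP)   >
          [2,3] "gave" : (S/(S\NP))/NP
          [3,4] "cat" : NP
        [4,5] "no" : S\NP
    [5,7] S\NP   >
      [5,6] "idea" : (S\NP)/NP
      [6,7] "sent" : NP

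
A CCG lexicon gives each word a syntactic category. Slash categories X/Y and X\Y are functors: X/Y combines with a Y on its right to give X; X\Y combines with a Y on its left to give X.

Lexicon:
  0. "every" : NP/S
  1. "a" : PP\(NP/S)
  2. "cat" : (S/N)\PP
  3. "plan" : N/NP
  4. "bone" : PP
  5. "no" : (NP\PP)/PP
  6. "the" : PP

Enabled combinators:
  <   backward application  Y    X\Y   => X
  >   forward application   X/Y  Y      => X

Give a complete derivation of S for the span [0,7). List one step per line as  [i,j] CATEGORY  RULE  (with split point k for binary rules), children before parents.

[0,1] NP/S  lex  "every"
[1,2] PP\(NP/S)  lex  "a"
[0,2] PP  <  k=1
[2,3] (S/N)\PP  lex  "cat"
[0,3] S/N  <  k=2
[3,4] N/NP  lex  "plan"
[4,5] PP  lex  "bone"
[5,6] (NP\PP)/PP  lex  "no"
[6,7] PP  lex  "the"
[5,7] NP\PP  >  k=6
[4,7] NP  <  k=5
[3,7] N  >  k=4
[0,7] S  >  k=3

[0,7] S   >
  [0,3] S/N   <
    [0,2] PP   <
      [0,1] "every" : NP/S
      [1,2] "a" : PP\(NP/S)
    [2,3] "cat" : (S/N)\PP
  [3,7] N   >
    [3,4] "plan" : N/NP
    [4,7] NP   <
      [4,5] "bone" : PP
      [5,7] NP\PP   >
        [5,6] "no" : (NP\PP)/PP
        [6,7] "the" : PP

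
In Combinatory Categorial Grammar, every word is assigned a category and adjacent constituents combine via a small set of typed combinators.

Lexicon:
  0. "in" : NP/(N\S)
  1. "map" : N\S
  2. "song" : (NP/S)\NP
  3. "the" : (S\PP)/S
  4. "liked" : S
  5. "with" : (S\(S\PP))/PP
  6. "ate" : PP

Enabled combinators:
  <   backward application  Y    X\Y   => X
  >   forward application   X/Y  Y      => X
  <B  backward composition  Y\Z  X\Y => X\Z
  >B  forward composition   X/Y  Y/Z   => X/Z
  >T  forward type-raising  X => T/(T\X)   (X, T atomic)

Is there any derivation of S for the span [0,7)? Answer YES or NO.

NP/(N\S) N\S (NP/S)\NP (S\PP)/S S (S\(S\PP))/PP PP
CKY chart[0,7] = {N/(N\NP), NP, NP/(NP\NP), NP/(S\S), PP/(PP\NP), S/(S\NP)}; S ∉ chart

NO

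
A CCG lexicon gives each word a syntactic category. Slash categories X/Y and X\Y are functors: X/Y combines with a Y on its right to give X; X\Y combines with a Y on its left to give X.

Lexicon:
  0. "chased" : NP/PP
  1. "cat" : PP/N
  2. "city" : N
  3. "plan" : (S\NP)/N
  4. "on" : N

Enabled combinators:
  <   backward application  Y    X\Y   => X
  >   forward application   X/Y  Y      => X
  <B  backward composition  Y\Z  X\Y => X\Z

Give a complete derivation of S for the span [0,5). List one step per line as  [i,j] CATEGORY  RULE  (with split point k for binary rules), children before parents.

[0,1] NP/PP  lex  "chased"
[1,2] PP/N  lex  "cat"
[2,3] N  lex  "city"
[1,3] PP  >  k=2
[0,3] NP  >  k=1
[3,4] (S\NP)/N  lex  "plan"
[4,5] N  lex  "on"
[3,5] S\NP  >  k=4
[0,5] S  <  k=3

[0,5] S   <
  [0,3] NP   >
    [0,1] "chased" : NP/PP
    [1,3] PP   >
      [1,2] "cat" : PP/N
      [2,3] "city" : N
  [3,5] S\NP   >
    [3,4] "plan" : (S\NP)/N
    [4,5] "on" : N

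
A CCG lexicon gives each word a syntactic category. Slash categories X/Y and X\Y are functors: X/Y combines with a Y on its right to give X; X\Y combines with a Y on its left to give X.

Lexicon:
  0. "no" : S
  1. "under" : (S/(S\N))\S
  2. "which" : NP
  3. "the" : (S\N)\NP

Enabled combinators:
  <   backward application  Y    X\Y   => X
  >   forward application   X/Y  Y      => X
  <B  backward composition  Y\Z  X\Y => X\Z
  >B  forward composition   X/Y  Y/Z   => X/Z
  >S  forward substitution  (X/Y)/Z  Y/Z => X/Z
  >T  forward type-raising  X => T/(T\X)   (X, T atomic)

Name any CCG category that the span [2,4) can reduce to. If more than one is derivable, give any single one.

[0,4] S   >
  [0,2] S/(S\N)   <
    [0,1] "no" : S
    [1,2] "under" : (S/(S\N))\S
  [2,4] S\N   <
    [2,3] "which" : NP
    [3,4] "the" : (S\N)\NP

S\N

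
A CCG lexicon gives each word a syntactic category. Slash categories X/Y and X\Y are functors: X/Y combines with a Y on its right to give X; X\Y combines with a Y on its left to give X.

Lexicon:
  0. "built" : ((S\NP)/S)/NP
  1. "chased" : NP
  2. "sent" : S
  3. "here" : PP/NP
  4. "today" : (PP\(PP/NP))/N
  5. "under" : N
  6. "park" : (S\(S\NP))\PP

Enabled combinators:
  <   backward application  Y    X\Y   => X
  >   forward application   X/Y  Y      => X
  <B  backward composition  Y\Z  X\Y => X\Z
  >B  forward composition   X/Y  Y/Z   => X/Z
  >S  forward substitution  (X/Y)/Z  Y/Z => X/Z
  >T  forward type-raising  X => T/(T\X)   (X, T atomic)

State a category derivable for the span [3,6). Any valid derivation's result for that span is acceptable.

[0,7] S   <
  [0,3] S\NP   >
    [0,2] (S\NP)/S   >
      [0,1] "built" : ((S\NP)/S)/NP
      [1,2] "chased" : NP
    [2,3] "sent" : S
  [3,7] S\(S\NP)   <
    [3,6] PP   <
      [3,4] "here" : PP/NP
      [4,6] PP\(PP/NP)   >
        [4,5] "today" : (PP\(PP/NP))/N
        [5,6] "under" : N
    [6,7] "park" : (S\(S\NP))\PP

PP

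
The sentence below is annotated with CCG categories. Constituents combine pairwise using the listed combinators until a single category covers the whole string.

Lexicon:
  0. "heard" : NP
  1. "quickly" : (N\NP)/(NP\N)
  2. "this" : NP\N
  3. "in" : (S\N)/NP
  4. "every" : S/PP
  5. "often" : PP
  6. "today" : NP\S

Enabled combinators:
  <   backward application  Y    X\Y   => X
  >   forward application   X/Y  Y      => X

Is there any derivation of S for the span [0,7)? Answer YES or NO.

YES

[0,7] S   <
  [0,3] N   <
    [0,1] "heard" : NP
    [1,3] N\NP   >
      [1,2] "quickly" : (N\NP)/(NP\N)
      [2,3] "this" : NP\N
  [3,7] S\N   >
    [3,4] "in" : (S\N)/NP
    [4,7] NP   <
      [4,6] S   >
        [4,5] "every" : S/PP
        [5,6] "often" : PP
      [6,7] "today" : NP\S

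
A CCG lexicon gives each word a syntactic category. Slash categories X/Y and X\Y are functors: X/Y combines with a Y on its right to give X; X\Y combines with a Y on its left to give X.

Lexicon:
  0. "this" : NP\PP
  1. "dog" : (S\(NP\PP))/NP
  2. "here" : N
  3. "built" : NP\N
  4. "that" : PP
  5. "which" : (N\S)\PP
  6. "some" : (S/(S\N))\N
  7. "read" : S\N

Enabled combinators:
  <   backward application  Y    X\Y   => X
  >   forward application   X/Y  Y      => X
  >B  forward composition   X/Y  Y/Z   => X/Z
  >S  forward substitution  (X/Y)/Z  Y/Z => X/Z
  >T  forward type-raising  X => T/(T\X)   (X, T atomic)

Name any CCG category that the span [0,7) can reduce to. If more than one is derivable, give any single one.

S/(S\N)

[0,8] S   >
  [0,7] S/(S\N)   <
    [0,6] N   <
      [0,4] S   <
        [0,1] "this" : NP\PP
        [1,4] S\(NP\PP)   >
          [1,2] "dog" : (S\(NP\PP))/NP
          [2,4] NP   >
            [2,3] NP/(NP\N)   >T
              [2,3] "here" : N
            [3,4] "built" : NP\N
      [4,6] N\S   <
        [4,5] "that" : PP
        [5,6] "which" : (N\S)\PP
    [6,7] "some" : (S/(S\N))\N
  [7,8] "read" : S\N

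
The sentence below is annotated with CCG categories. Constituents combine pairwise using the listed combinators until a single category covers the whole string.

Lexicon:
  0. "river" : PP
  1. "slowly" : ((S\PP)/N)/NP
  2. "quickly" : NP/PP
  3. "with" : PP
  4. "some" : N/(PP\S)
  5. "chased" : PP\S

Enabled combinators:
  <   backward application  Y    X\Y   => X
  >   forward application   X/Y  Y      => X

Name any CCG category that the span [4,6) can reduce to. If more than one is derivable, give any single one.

N

[0,6] S   <
  [0,1] "river" : PP
  [1,6] S\PP   >
    [1,4] (S\PP)/N   >
      [1,2] "slowly" : ((S\PP)/N)/NP
      [2,4] NP   >
        [2,3] "quickly" : NP/PP
        [3,4] "with" : PP
    [4,6] N   >
      [4,5] "some" : N/(PP\S)
      [5,6] "chased" : PP\S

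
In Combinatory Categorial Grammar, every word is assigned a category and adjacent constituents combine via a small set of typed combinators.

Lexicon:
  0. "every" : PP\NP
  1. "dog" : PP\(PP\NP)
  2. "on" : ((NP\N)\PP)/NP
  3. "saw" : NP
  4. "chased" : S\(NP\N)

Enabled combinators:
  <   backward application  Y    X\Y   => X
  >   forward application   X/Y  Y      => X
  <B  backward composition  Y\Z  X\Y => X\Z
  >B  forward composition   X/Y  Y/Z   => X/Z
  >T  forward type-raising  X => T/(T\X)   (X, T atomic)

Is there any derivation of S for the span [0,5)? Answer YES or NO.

[0,5] S   <
  [0,4] NP\N   <
    [0,2] PP   <
      [0,1] "every" : PP\NP
      [1,2] "dog" : PP\(PP\NP)
    [2,4] (NP\N)\PP   >
      [2,3] "on" : ((NP\N)\PP)/NP
      [3,4] "saw" : NP
  [4,5] "chased" : S\(NP\N)

YES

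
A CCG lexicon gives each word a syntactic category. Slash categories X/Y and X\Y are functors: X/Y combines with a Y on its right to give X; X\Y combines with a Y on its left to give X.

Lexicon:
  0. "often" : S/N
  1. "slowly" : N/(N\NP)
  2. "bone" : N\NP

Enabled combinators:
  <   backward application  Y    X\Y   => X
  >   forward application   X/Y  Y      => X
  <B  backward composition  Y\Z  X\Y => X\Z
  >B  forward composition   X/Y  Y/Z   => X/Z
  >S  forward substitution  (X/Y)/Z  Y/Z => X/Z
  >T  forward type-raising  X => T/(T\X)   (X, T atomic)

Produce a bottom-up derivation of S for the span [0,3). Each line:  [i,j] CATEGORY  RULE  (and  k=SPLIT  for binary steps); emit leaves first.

[0,1] S/N  lex  "often"
[1,2] N/(N\NP)  lex  "slowly"
[2,3] N\NP  lex  "bone"
[1,3] N  >  k=2
[0,3] S  >  k=1

[0,3] S   >
  [0,1] "often" : S/N
  [1,3] N   >
    [1,2] "slowly" : N/(N\NP)
    [2,3] "bone" : N\NP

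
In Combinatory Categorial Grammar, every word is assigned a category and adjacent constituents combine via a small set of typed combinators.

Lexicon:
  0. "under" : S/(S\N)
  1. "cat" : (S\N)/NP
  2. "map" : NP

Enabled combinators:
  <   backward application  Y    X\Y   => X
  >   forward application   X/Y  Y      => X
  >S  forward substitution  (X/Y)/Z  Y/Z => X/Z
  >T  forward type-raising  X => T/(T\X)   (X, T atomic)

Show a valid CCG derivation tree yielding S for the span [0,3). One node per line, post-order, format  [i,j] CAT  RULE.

[0,3] S   >
  [0,1] "under" : S/(S\N)
  [1,3] S\N   >
    [1,2] "cat" : (S\N)/NP
    [2,3] "map" : NP

[0,1] S/(S\N)  lex  "under"
[1,2] (S\N)/NP  lex  "cat"
[2,3] NP  lex  "map"
[1,3] S\N  >  k=2
[0,3] S  >  k=1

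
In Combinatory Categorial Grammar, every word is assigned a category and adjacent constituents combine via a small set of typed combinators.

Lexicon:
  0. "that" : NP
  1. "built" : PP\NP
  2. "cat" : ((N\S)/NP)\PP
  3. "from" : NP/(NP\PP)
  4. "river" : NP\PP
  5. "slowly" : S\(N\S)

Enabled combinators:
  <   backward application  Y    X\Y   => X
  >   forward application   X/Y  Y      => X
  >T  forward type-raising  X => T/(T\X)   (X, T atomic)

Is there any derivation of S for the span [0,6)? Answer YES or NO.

[0,6] S   <
  [0,5] N\S   >
    [0,3] (N\S)/NP   <
      [0,2] PP   <
        [0,1] "that" : NP
        [1,2] "built" : PP\NP
      [2,3] "cat" : ((N\S)/NP)\PP
    [3,5] NP   >
      [3,4] "from" : NP/(NP\PP)
      [4,5] "river" : NP\PP
  [5,6] "slowly" : S\(N\S)

YES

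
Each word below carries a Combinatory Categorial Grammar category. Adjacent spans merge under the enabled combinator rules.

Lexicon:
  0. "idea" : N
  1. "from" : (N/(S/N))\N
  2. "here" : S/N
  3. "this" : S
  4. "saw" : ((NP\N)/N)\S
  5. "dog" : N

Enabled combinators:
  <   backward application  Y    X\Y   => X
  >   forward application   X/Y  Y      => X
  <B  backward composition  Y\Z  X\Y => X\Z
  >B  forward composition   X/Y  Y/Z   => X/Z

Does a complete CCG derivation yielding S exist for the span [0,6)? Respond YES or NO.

N (N/(S/N))\N S/N S ((NP\N)/N)\S N
CKY chart[0,6] = {NP}; S ∉ chart

NO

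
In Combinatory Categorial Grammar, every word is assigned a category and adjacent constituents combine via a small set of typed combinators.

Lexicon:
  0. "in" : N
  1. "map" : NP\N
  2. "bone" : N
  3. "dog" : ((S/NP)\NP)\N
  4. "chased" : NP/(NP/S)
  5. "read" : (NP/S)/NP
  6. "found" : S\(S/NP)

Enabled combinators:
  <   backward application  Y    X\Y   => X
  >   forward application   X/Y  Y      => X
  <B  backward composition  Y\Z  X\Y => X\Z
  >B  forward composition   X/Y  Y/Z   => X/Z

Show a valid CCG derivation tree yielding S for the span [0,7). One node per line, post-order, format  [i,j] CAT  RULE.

[0,7] S   <
  [0,6] S/NP   >B
    [0,4] S/NP   <
      [0,2] NP   <
        [0,1] "in" : N
        [1,2] "map" : NP\N
      [2,4] (S/NP)\NP   <
        [2,3] "bone" : N
        [3,4] "dog" : ((S/NP)\NP)\N
    [4,6] NP/NP   >B
      [4,5] "chased" : NP/(NP/S)
      [5,6] "read" : (NP/S)/NP
  [6,7] "found" : S\(S/NP)

[0,1] N  lex  "in"
[1,2] NP\N  lex  "map"
[0,2] NP  <  k=1
[2,3] N  lex  "bone"
[3,4] ((S/NP)\NP)\N  lex  "dog"
[2,4] (S/NP)\NP  <  k=3
[0,4] S/NP  <  k=2
[4,5] NP/(NP/S)  lex  "chased"
[5,6] (NP/S)/NP  lex  "read"
[4,6] NP/NP  >B  k=5
[0,6] S/NP  >B  k=4
[6,7] S\(S/NP)  lex  "found"
[0,7] S  <  k=6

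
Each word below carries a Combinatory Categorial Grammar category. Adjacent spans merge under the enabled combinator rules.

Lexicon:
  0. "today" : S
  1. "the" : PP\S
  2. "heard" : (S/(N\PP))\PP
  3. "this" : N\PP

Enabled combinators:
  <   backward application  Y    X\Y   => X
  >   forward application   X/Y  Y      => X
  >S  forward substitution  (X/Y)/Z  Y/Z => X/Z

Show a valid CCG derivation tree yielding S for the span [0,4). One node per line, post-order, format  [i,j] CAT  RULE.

[0,4] S   >
  [0,3] S/(N\PP)   <
    [0,2] PP   <
      [0,1] "today" : S
      [1,2] "the" : PP\S
    [2,3] "heard" : (S/(N\PP))\PP
  [3,4] "this" : N\PP

[0,1] S  lex  "today"
[1,2] PP\S  lex  "the"
[0,2] PP  <  k=1
[2,3] (S/(N\PP))\PP  lex  "heard"
[0,3] S/(N\PP)  <  k=2
[3,4] N\PP  lex  "this"
[0,4] S  >  k=3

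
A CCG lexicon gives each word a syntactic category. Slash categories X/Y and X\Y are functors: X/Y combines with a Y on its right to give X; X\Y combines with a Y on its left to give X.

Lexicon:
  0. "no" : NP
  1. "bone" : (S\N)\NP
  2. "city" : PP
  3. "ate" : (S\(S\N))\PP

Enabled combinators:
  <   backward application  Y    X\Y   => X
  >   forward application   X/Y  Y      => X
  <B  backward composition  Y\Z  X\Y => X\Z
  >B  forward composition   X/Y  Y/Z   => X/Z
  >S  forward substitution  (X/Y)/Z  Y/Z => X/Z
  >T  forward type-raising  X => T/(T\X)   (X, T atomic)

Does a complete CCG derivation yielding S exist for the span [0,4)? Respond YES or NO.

YES

[0,4] S   <
  [0,2] S\N   <
    [0,1] "no" : NP
    [1,2] "bone" : (S\N)\NP
  [2,4] S\(S\N)   <
    [2,3] "city" : PP
    [3,4] "ate" : (S\(S\N))\PP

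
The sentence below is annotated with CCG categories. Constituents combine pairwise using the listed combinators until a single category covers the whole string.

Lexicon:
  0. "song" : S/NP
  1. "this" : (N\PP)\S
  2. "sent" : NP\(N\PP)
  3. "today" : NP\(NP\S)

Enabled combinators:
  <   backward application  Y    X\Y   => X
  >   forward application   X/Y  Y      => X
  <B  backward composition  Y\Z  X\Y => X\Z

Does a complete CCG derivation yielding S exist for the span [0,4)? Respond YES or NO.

YES

[0,4] S   >
  [0,1] "song" : S/NP
  [1,4] NP   <
    [1,3] NP\S   <B
      [1,2] "this" : (N\PP)\S
      [2,3] "sent" : NP\(N\PP)
    [3,4] "today" : NP\(NP\S)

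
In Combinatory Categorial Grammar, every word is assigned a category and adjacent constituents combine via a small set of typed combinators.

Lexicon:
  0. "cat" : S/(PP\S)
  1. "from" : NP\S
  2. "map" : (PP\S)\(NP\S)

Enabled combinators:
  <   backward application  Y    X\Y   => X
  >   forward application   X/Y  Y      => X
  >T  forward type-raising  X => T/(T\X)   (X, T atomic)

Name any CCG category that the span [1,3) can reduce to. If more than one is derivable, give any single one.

[0,3] S   >
  [0,1] "cat" : S/(PP\S)
  [1,3] PP\S   <
    [1,2] "from" : NP\S
    [2,3] "map" : (PP\S)\(NP\S)

PP\S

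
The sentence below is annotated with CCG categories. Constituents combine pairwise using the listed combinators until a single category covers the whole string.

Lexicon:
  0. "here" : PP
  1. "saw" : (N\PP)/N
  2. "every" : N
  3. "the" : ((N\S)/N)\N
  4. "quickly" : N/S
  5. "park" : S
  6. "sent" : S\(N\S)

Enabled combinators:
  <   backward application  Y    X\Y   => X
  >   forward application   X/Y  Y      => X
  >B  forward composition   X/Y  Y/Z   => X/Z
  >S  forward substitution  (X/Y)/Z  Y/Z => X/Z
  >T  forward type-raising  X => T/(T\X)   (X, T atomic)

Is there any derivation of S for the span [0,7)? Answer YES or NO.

[0,7] S   <
  [0,6] N\S   >
    [0,4] (N\S)/N   <
      [0,3] N   <
        [0,1] "here" : PP
        [1,3] N\PP   >
          [1,2] "saw" : (N\PP)/N
          [2,3] "every" : N
      [3,4] "the" : ((N\S)/N)\N
    [4,6] N   >
      [4,5] "quickly" : N/S
      [5,6] "park" : S
  [6,7] "sent" : S\(N\S)

YES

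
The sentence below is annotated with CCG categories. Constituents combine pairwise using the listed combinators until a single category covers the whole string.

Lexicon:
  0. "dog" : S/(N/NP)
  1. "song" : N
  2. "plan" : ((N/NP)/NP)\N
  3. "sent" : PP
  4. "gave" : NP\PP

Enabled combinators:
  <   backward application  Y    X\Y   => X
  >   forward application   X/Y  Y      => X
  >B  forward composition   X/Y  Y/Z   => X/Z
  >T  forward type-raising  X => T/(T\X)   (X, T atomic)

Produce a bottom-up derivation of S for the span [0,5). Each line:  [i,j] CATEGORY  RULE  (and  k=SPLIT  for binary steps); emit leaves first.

[0,1] S/(N/NP)  lex  "dog"
[1,2] N  lex  "song"
[2,3] ((N/NP)/NP)\N  lex  "plan"
[1,3] (N/NP)/NP  <  k=2
[3,4] PP  lex  "sent"
[4,5] NP\PP  lex  "gave"
[3,5] NP  <  k=4
[1,5] N/NP  >  k=3
[0,5] S  >  k=1

[0,5] S   >
  [0,1] "dog" : S/(N/NP)
  [1,5] N/NP   >
    [1,3] (N/NP)/NP   <
      [1,2] "song" : N
      [2,3] "plan" : ((N/NP)/NP)\N
    [3,5] NP   <
      [3,4] "sent" : PP
      [4,5] "gave" : NP\PP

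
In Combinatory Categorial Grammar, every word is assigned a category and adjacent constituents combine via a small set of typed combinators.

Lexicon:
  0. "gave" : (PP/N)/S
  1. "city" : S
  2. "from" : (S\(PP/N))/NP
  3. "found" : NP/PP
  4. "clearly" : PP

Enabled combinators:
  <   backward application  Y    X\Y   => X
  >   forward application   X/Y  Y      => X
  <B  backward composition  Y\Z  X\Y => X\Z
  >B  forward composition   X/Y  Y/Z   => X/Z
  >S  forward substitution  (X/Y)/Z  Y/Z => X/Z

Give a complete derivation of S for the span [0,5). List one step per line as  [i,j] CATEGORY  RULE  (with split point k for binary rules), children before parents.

[0,1] (PP/N)/S  lex  "gave"
[1,2] S  lex  "city"
[0,2] PP/N  >  k=1
[2,3] (S\(PP/N))/NP  lex  "from"
[3,4] NP/PP  lex  "found"
[4,5] PP  lex  "clearly"
[3,5] NP  >  k=4
[2,5] S\(PP/N)  >  k=3
[0,5] S  <  k=2

[0,5] S   <
  [0,2] PP/N   >
    [0,1] "gave" : (PP/N)/S
    [1,2] "city" : S
  [2,5] S\(PP/N)   >
    [2,3] "from" : (S\(PP/N))/NP
    [3,5] NP   >
      [3,4] "found" : NP/PP
      [4,5] "clearly" : PP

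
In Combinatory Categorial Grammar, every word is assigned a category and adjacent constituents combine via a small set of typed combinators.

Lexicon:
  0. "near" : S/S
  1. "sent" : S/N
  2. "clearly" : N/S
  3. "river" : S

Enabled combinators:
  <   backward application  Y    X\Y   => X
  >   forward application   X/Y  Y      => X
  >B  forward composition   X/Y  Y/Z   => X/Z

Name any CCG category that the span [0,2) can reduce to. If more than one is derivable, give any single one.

S/N

[0,4] S   >
  [0,2] S/N   >B
    [0,1] "near" : S/S
    [1,2] "sent" : S/N
  [2,4] N   >
    [2,3] "clearly" : N/S
    [3,4] "river" : S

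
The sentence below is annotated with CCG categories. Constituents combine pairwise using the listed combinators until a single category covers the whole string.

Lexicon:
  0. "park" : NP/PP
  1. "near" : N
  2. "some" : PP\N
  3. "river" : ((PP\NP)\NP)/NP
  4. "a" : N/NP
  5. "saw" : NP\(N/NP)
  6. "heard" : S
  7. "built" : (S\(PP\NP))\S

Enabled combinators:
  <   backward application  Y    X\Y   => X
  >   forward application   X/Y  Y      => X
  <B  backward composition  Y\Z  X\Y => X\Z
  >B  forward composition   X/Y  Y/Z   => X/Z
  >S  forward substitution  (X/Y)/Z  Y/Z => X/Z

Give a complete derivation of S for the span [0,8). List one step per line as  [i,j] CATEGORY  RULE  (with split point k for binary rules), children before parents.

[0,8] S   <
  [0,3] NP   >
    [0,1] "park" : NP/PP
    [1,3] PP   <
      [1,2] "near" : N
      [2,3] "some" : PP\N
  [3,8] S\NP   <B
    [3,6] (PP\NP)\NP   >
      [3,4] "river" : ((PP\NP)\NP)/NP
      [4,6] NP   <
        [4,5] "a" : N/NP
        [5,6] "saw" : NP\(N/NP)
    [6,8] S\(PP\NP)   <
      [6,7] "heard" : S
      [7,8] "built" : (S\(PP\NP))\S

[0,1] NP/PP  lex  "park"
[1,2] N  lex  "near"
[2,3] PP\N  lex  "some"
[1,3] PP  <  k=2
[0,3] NP  >  k=1
[3,4] ((PP\NP)\NP)/NP  lex  "river"
[4,5] N/NP  lex  "a"
[5,6] NP\(N/NP)  lex  "saw"
[4,6] NP  <  k=5
[3,6] (PP\NP)\NP  >  k=4
[6,7] S  lex  "heard"
[7,8] (S\(PP\NP))\S  lex  "built"
[6,8] S\(PP\NP)  <  k=7
[3,8] S\NP  <B  k=6
[0,8] S  <  k=3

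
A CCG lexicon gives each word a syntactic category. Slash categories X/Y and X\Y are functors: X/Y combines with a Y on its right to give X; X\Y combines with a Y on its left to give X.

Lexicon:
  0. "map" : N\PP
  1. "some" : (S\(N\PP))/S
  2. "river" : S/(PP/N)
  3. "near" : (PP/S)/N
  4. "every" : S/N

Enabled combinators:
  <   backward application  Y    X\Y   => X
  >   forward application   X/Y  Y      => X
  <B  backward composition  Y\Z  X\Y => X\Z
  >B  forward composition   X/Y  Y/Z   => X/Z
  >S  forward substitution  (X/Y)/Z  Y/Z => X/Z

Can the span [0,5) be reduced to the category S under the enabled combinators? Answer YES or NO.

YES

[0,5] S   <
  [0,1] "map" : N\PP
  [1,5] S\(N\PP)   >
    [1,2] "some" : (S\(N\PP))/S
    [2,5] S   >
      [2,3] "river" : S/(PP/N)
      [3,5] PP/N   >S
        [3,4] "near" : (PP/S)/N
        [4,5] "every" : S/N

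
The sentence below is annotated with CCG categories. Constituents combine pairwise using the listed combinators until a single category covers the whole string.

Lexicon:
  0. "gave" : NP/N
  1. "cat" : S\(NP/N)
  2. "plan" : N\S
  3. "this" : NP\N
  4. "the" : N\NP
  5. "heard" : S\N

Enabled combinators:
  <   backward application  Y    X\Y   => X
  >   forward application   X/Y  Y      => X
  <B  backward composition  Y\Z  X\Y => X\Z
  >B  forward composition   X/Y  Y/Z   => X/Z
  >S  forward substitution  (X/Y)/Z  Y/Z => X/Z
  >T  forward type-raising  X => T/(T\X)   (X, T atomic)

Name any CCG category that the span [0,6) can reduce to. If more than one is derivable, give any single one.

[0,6] S   <
  [0,4] NP   <
    [0,2] S   <
      [0,1] "gave" : NP/N
      [1,2] "cat" : S\(NP/N)
    [2,4] NP\S   <B
      [2,3] "plan" : N\S
      [3,4] "this" : NP\N
  [4,6] S\NP   <B
    [4,5] "the" : N\NP
    [5,6] "heard" : S\N

S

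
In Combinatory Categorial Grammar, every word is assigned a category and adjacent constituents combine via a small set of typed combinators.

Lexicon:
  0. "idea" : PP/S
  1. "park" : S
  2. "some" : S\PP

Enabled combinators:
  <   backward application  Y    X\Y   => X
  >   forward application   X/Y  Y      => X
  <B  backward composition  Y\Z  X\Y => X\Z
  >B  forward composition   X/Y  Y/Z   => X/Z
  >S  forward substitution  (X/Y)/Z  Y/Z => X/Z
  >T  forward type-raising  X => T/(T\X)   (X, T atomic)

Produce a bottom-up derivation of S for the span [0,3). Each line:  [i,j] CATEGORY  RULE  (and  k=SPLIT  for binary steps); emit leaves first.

[0,3] S   <
  [0,2] PP   >
    [0,1] "idea" : PP/S
    [1,2] "park" : S
  [2,3] "some" : S\PP

[0,1] PP/S  lex  "idea"
[1,2] S  lex  "park"
[0,2] PP  >  k=1
[2,3] S\PP  lex  "some"
[0,3] S  <  k=2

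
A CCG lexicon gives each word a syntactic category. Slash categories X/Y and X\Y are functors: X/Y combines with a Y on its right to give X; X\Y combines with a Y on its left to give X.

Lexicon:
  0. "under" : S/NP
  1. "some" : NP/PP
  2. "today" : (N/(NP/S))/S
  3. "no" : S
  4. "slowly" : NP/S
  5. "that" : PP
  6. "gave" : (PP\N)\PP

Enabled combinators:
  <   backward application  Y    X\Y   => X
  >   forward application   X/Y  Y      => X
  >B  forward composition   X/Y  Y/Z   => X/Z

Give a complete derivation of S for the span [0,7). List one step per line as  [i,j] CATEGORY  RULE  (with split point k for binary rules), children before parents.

[0,7] S   >
  [0,2] S/PP   >B
    [0,1] "under" : S/NP
    [1,2] "some" : NP/PP
  [2,7] PP   <
    [2,5] N   >
      [2,4] N/(NP/S)   >
        [2,3] "today" : (N/(NP/S))/S
        [3,4] "no" : S
      [4,5] "slowly" : NP/S
    [5,7] PP\N   <
      [5,6] "that" : PP
      [6,7] "gave" : (PP\N)\PP

[0,1] S/NP  lex  "under"
[1,2] NP/PP  lex  "some"
[0,2] S/PP  >B  k=1
[2,3] (N/(NP/S))/S  lex  "today"
[3,4] S  lex  "no"
[2,4] N/(NP/S)  >  k=3
[4,5] NP/S  lex  "slowly"
[2,5] N  >  k=4
[5,6] PP  lex  "that"
[6,7] (PP\N)\PP  lex  "gave"
[5,7] PP\N  <  k=6
[2,7] PP  <  k=5
[0,7] S  >  k=2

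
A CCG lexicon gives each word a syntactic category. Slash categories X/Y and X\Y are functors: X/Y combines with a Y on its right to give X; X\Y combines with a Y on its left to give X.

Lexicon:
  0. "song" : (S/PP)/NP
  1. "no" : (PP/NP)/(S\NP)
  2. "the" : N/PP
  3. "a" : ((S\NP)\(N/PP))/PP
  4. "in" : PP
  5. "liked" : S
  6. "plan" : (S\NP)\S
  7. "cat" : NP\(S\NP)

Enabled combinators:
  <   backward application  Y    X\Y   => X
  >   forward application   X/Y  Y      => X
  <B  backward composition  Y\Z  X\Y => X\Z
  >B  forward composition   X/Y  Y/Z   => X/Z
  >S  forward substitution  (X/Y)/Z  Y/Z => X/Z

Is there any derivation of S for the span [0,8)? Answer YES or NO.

YES

[0,8] S   >
  [0,5] S/NP   >S
    [0,1] "song" : (S/PP)/NP
    [1,5] PP/NP   >
      [1,2] "no" : (PP/NP)/(S\NP)
      [2,5] S\NP   <
        [2,3] "the" : N/PP
        [3,5] (S\NP)\(N/PP)   >
          [3,4] "a" : ((S\NP)\(N/PP))/PP
          [4,5] "in" : PP
  [5,8] NP   <
    [5,7] S\NP   <
      [5,6] "liked" : S
      [6,7] "plan" : (S\NP)\S
    [7,8] "cat" : NP\(S\NP)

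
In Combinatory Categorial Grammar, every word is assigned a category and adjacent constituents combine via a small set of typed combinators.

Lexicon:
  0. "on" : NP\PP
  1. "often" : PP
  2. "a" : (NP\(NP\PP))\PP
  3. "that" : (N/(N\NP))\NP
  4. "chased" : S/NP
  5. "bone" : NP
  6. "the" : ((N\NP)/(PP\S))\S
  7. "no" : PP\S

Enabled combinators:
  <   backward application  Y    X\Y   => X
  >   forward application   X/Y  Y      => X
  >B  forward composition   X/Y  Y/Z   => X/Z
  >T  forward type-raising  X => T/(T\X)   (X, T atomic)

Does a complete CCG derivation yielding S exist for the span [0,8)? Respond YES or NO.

NO

NP\PP PP (NP\(NP\PP))\PP (N/(N\NP))\NP S/NP NP ((N\NP)/(PP\S))\S PP\S
CKY chart[0,8] = {N, N/(N\N), NP/(NP\N), PP/(PP\N), S/(S\N)}; S ∉ chart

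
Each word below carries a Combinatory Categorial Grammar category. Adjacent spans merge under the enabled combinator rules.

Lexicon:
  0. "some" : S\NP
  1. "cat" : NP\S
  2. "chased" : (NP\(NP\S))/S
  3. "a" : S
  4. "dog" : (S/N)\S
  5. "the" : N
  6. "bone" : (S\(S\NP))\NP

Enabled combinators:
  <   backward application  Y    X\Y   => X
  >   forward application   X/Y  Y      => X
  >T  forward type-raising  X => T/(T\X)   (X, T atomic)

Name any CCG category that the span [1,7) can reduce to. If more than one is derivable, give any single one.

[0,7] S   <
  [0,1] "some" : S\NP
  [1,7] S\(S\NP)   <
    [1,6] NP   <
      [1,2] "cat" : NP\S
      [2,6] NP\(NP\S)   >
        [2,3] "chased" : (NP\(NP\S))/S
        [3,6] S   >
          [3,5] S/N   <
            [3,4] "a" : S
            [4,5] "dog" : (S/N)\S
          [5,6] "the" : N
    [6,7] "bone" : (S\(S\NP))\NP

S\(S\NP)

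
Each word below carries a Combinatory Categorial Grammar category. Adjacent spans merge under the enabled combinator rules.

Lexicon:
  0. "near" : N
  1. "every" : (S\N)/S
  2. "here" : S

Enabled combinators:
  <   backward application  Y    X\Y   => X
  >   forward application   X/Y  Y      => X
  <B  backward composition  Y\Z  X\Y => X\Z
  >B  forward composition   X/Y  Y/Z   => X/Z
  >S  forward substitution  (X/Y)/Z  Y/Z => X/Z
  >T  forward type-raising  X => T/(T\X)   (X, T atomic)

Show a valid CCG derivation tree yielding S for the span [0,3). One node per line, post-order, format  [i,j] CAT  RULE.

[0,3] S   >
  [0,1] S/(S\N)   >T
    [0,1] "near" : N
  [1,3] S\N   >
    [1,2] "every" : (S\N)/S
    [2,3] "here" : S

[0,1] N  lex  "near"
[0,1] S/(S\N)  >T
[1,2] (S\N)/S  lex  "every"
[2,3] S  lex  "here"
[1,3] S\N  >  k=2
[0,3] S  >  k=1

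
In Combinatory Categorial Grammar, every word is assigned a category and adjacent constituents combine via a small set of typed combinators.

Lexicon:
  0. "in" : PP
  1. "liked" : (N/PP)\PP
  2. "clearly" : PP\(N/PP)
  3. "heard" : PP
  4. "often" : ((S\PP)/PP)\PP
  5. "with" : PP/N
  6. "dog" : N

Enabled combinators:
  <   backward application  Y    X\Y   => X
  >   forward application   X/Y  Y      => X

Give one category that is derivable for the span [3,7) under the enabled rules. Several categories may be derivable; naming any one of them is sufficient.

S\PP

[0,7] S   <
  [0,3] PP   <
    [0,2] N/PP   <
      [0,1] "in" : PP
      [1,2] "liked" : (N/PP)\PP
    [2,3] "clearly" : PP\(N/PP)
  [3,7] S\PP   >
    [3,5] (S\PP)/PP   <
      [3,4] "heard" : PP
      [4,5] "often" : ((S\PP)/PP)\PP
    [5,7] PP   >
      [5,6] "with" : PP/N
      [6,7] "dog" : N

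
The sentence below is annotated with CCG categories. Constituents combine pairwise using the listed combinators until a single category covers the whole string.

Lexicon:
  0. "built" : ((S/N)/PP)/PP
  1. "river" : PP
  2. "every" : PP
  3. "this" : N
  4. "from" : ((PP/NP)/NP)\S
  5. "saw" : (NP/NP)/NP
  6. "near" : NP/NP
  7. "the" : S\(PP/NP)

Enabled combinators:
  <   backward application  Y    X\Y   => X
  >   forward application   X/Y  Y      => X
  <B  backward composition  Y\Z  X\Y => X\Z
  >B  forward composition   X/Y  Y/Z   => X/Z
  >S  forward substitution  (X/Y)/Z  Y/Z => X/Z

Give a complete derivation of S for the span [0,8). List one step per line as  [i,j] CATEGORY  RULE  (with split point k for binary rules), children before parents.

[0,1] ((S/N)/PP)/PP  lex  "built"
[1,2] PP  lex  "river"
[0,2] (S/N)/PP  >  k=1
[2,3] PP  lex  "every"
[0,3] S/N  >  k=2
[3,4] N  lex  "this"
[0,4] S  >  k=3
[4,5] ((PP/NP)/NP)\S  lex  "from"
[0,5] (PP/NP)/NP  <  k=4
[5,6] (NP/NP)/NP  lex  "saw"
[6,7] NP/NP  lex  "near"
[5,7] NP/NP  >S  k=6
[0,7] PP/NP  >S  k=5
[7,8] S\(PP/NP)  lex  "the"
[0,8] S  <  k=7

[0,8] S   <
  [0,7] PP/NP   >S
    [0,5] (PP/NP)/NP   <
      [0,4] S   >
        [0,3] S/N   >
          [0,2] (S/N)/PP   >
            [0,1] "built" : ((S/N)/PP)/PP
            [1,2] "river" : PP
          [2,3] "every" : PP
        [3,4] "this" : N
      [4,5] "from" : ((PP/NP)/NP)\S
    [5,7] NP/NP   >S
      [5,6] "saw" : (NP/NP)/NP
      [6,7] "near" : NP/NP
  [7,8] "the" : S\(PP/NP)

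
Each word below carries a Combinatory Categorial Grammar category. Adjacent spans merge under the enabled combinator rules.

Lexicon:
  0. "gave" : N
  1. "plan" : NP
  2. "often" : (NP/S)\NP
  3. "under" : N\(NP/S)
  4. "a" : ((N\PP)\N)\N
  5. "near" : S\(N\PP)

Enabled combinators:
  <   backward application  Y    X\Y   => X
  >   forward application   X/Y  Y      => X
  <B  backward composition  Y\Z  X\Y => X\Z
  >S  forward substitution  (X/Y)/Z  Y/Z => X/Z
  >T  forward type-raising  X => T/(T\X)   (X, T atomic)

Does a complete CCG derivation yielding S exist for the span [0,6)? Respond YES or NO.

YES

[0,6] S   >
  [0,1] S/(S\N)   >T
    [0,1] "gave" : N
  [1,6] S\N   <B
    [1,5] (N\PP)\N   <
      [1,4] N   >
        [1,2] N/(N\NP)   >T
          [1,2] "plan" : NP
        [2,4] N\NP   <B
          [2,3] "often" : (NP/S)\NP
          [3,4] "under" : N\(NP/S)
      [4,5] "a" : ((N\PP)\N)\N
    [5,6] "near" : S\(N\PP)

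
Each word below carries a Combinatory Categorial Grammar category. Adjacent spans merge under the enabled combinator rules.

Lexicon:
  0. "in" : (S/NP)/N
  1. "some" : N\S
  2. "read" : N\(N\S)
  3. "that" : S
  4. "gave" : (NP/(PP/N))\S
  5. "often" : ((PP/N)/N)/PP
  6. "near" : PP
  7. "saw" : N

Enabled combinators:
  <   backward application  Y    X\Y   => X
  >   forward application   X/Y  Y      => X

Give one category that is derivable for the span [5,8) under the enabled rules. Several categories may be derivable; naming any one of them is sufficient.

PP/N

[0,8] S   >
  [0,3] S/NP   >
    [0,1] "in" : (S/NP)/N
    [1,3] N   <
      [1,2] "some" : N\S
      [2,3] "read" : N\(N\S)
  [3,8] NP   >
    [3,5] NP/(PP/N)   <
      [3,4] "that" : S
      [4,5] "gave" : (NP/(PP/N))\S
    [5,8] PP/N   >
      [5,7] (PP/N)/N   >
        [5,6] "often" : ((PP/N)/N)/PP
        [6,7] "near" : PP
      [7,8] "saw" : N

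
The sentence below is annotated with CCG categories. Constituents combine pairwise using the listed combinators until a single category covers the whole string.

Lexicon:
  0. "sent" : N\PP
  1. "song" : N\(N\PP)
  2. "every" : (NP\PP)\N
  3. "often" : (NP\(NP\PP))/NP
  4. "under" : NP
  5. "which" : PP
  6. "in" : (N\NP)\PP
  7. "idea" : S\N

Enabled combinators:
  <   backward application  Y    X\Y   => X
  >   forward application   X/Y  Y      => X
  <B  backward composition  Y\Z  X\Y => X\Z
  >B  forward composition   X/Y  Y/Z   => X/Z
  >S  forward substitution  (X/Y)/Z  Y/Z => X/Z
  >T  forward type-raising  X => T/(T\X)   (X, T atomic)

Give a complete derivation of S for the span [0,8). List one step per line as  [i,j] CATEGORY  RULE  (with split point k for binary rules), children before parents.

[0,1] N\PP  lex  "sent"
[1,2] N\(N\PP)  lex  "song"
[0,2] N  <  k=1
[2,3] (NP\PP)\N  lex  "every"
[0,3] NP\PP  <  k=2
[3,4] (NP\(NP\PP))/NP  lex  "often"
[4,5] NP  lex  "under"
[3,5] NP\(NP\PP)  >  k=4
[0,5] NP  <  k=3
[5,6] PP  lex  "which"
[6,7] (N\NP)\PP  lex  "in"
[5,7] N\NP  <  k=6
[7,8] S\N  lex  "idea"
[5,8] S\NP  <B  k=7
[0,8] S  <  k=5

[0,8] S   <
  [0,5] NP   <
    [0,3] NP\PP   <
      [0,2] N   <
        [0,1] "sent" : N\PP
        [1,2] "song" : N\(N\PP)
      [2,3] "every" : (NP\PP)\N
    [3,5] NP\(NP\PP)   >
      [3,4] "often" : (NP\(NP\PP))/NP
      [4,5] "under" : NP
  [5,8] S\NP   <B
    [5,7] N\NP   <
      [5,6] "which" : PP
      [6,7] "in" : (N\NP)\PP
    [7,8] "idea" : S\N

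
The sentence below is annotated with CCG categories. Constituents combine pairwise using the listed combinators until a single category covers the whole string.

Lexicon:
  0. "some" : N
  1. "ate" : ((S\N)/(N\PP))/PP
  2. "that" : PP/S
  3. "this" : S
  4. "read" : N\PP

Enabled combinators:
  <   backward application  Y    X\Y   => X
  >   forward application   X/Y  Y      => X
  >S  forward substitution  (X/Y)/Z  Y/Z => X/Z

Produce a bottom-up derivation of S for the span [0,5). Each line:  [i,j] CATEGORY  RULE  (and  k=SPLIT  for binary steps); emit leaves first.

[0,1] N  lex  "some"
[1,2] ((S\N)/(N\PP))/PP  lex  "ate"
[2,3] PP/S  lex  "that"
[3,4] S  lex  "this"
[2,4] PP  >  k=3
[1,4] (S\N)/(N\PP)  >  k=2
[4,5] N\PP  lex  "read"
[1,5] S\N  >  k=4
[0,5] S  <  k=1

[0,5] S   <
  [0,1] "some" : N
  [1,5] S\N   >
    [1,4] (S\N)/(N\PP)   >
      [1,2] "ate" : ((S\N)/(N\PP))/PP
      [2,4] PP   >
        [2,3] "that" : PP/S
        [3,4] "this" : S
    [4,5] "read" : N\PP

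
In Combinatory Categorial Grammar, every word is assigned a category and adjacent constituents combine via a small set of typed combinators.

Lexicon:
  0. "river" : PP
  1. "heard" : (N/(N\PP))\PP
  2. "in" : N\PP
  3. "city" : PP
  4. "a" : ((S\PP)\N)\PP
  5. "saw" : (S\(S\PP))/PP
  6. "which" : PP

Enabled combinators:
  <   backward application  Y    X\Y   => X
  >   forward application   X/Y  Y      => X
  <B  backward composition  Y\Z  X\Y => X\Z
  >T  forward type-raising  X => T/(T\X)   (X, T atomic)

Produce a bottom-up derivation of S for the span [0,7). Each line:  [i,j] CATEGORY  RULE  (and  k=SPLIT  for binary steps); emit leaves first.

[0,7] S   <
  [0,5] S\PP   <
    [0,3] N   >
      [0,2] N/(N\PP)   <
        [0,1] "river" : PP
        [1,2] "heard" : (N/(N\PP))\PP
      [2,3] "in" : N\PP
    [3,5] (S\PP)\N   <
      [3,4] "city" : PP
      [4,5] "a" : ((S\PP)\N)\PP
  [5,7] S\(S\PP)   >
    [5,6] "saw" : (S\(S\PP))/PP
    [6,7] "which" : PP

[0,1] PP  lex  "river"
[1,2] (N/(N\PP))\PP  lex  "heard"
[0,2] N/(N\PP)  <  k=1
[2,3] N\PP  lex  "in"
[0,3] N  >  k=2
[3,4] PP  lex  "city"
[4,5] ((S\PP)\N)\PP  lex  "a"
[3,5] (S\PP)\N  <  k=4
[0,5] S\PP  <  k=3
[5,6] (S\(S\PP))/PP  lex  "saw"
[6,7] PP  lex  "which"
[5,7] S\(S\PP)  >  k=6
[0,7] S  <  k=5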